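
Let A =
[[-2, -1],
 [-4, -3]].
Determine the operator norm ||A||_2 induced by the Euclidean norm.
||A||_2 = sqrt((30 + sqrt(884))/2) ≈ 5.465 (= sqrt(largest eigenvalue of A^T A))

||A||_2 = sigma_max(A) = sqrt(lambda_max(A^T A)). Form the symmetric matrix M = A^T A =
[[20, 14],
 [14, 10]].
Its characteristic polynomial (trace, determinant of M give the coefficients) is
  p(λ) = det(λ I - M) = λ^2 - 30λ + 4.
For λ^2 - 30λ + 4 the discriminant is 884. It is nonnegative but not a perfect square, so the roots are real and irrational: λ = (30 ± sqrt(884))/2 ≈ 29.8661, 0.1339.
So the eigenvalues of A^T A are ≈ 0.1339, 29.8661 (all ≥ 0, as they must be for A^T A). The largest is λ_max = (30 + sqrt(884))/2 ≈ 29.8661, hence ||A||_2 = sqrt(λ_max) = sqrt((30 + sqrt(884))/2) ≈ 5.465.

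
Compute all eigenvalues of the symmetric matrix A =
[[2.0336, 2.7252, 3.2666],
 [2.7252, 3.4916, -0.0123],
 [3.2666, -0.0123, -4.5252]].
sigma(A) ≈ {-6, 1, 6}

A is real symmetric, so its spectrum consists of real eigenvalues. Expanding the characteristic polynomial of the displayed matrix gives
  det(λ I - A) = p(λ) = λ^3 + (-1)λ^2 + (-36)λ + (36).
Solving p(λ) = 0 yields eigenvalues ≈ -6, 1, 6. (A is shown rounded to 4 decimals, so these recover the underlying integer eigenvalues to within that precision.)
Verification: the trace of A = 1 equals the sum of eigenvalues 1, and det(A) ≈ -36.0009 matches the eigenvalue product -36.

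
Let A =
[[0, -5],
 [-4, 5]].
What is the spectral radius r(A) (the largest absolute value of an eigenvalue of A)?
r(A) = (5 + sqrt(105))/2 ≈ 7.6235

The eigenvalues of A are the roots of its characteristic polynomial. With M = A (coefficients from the trace and determinant):
  p(λ) = det(λ I - M) = λ^2 - 5λ - 20.
For λ^2 - 5λ - 20 the discriminant is 105. It is nonnegative but not a perfect square, so the roots are real and irrational: λ = (5 ± sqrt(105))/2 ≈ 7.6235, -2.6235.
Thus the eigenvalues (to 4 decimals) are 7.6235 (modulus 7.6235); -2.6235 (modulus 2.6235). The spectral radius is the largest modulus: r(A) = (5 + sqrt(105))/2 ≈ 7.6235. (Cross-check: r(A) ≤ ||A||_2 ≈ 7.6973; equality holds whenever A is normal, though it can also hold for some non-normal A.)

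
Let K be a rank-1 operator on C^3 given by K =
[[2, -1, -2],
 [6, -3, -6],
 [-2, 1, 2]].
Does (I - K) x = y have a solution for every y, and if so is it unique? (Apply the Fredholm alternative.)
(I - K) is singular (det(I - K) = 0, i.e. 1 ∈ sigma(K)). (I - K) x = y is solvable iff y ⊥ ker((I - K)^*) = span{(2, -1, -2)}, i.e. iff 2y_1 - y_2 - 2y_3 = 0. When solvable, the solutions are x = y + c·(1, 3, -1), c arbitrary (ker(I - K) = span{(1, 3, -1)}, dimension 1).

K has rank 1, so it is an outer product K = u v^T: every row of K is a multiple of one row vector. Reading off the entries, u = (1, 3, -1) and v = (2, -1, -2) (row i of K equals u_i·v^T). A rank-one matrix u v^T satisfies K u = u (v·u) and kills the (2)-dimensional subspace v^⊥, so its characteristic polynomial is lambda^2 (lambda - v·u) with v·u = tr K = 1. Hence the eigenvalues of I - K are 1 (multiplicity 2) and 1 - (1) = 0, so det(I - K) = 0. (Direct check: I - K =
[[-1, 1, 2],
 [-6, 4, 6],
 [2, -1, -1]]
has determinant 0.) So 1 is an eigenvalue of K and (I - K) is not invertible. The finite-dimensional Fredholm alternative says: either (I - K) is invertible, or ker(I - K) ≠ {0} and then range(I - K) = ker((I - K)^*)^⊥, with dim ker(I - K) = dim ker((I - K)^*). We are in the second case, so we need both kernels. Kernel of I - K: (I - K) u = u - u (v·u) = u - u = 0, so ker(I - K) = span{u} = span{(1, 3, -1)} (it is exactly 1-dimensional because rank(I - K) = 2). Kernel of the adjoint: K is real, so (I - K)^* = I - K^T = I - v u^T, and (I - v u^T) v = v - v (u·v) = 0; hence ker((I - K)^*) = span{v} = span{(2, -1, -2)}. Therefore (I - K) x = y is solvable iff <y, v> = 0, i.e. iff 2y_1 - y_2 - 2y_3 = 0. When this holds, K y = u (v·y) = 0, so (I - K) y = y and x = y is a particular solution; the full solution set is the line x = y + c·u = y + c·(1, 3, -1), c ∈ C.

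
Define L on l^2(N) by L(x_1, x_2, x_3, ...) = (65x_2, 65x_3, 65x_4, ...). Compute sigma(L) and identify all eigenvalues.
sigma(L) = closed disk {z in C : |z| ≤ 65}; sigma_p(L) = open disk {z in C : |z| < 65}

Note L = 65·V where V is the unit left shift (V x)_k = x_{k+1}; so sigma(L) = 65·sigma(V) and ||L|| = 65||V||. ||L x||^2 = 4225sum_{k≥2} |x_k|^2 ≤ 4225||x||^2, with equality on {x : x_1 = 0}, so ||L|| = 65. For any lambda with |lambda| < 65, set r = lambda/65 (|r| < 1); the vector x = (1, r, r^2, ...) is in l^2 and satisfies L x = 65(r, r^2, ...) = lambda x, so lambda is an eigenvalue. On the boundary |lambda| = 65 the geometric series diverges, so no l^2 eigenvector exists, but these lambda lie in the approximate point spectrum. Hence sigma(L) is the closed disk of radius 65 and sigma_p(L) is the open disk.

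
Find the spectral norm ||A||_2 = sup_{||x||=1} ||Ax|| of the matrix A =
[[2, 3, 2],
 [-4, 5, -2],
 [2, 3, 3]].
||A||_2 ≈ 6.787 (= sqrt(largest eigenvalue of A^T A))

||A||_2 = sigma_max(A) = sqrt(lambda_max(A^T A)). Form the symmetric matrix M = A^T A =
[[24, -8, 18],
 [-8, 43, 5],
 [18, 5, 17]].
Its characteristic polynomial (trace, sum of principal 2x2 minors, determinant of M give the coefficients) is
  p(λ) = det(λ I - M) = λ^3 - 84λ^2 + 1758λ - 484.
No integer candidate from the rational root theorem (±divisors of 484) is a root, so the roots are irrational. The cubic discriminant is Δ = 206892144 > 0, so there are three distinct real roots. p(0) = -484 and p(1) = 1191 have opposite signs, so a root lies in (0, 1); Newton's method refines it to λ ≈ 0.279. p(37) = 219 and p(38) = -104 have opposite signs, so a root lies in (37, 38); Newton's method refines it to λ ≈ 37.6581. p(46) = -24 and p(47) = 409 have opposite signs, so a root lies in (46, 47); Newton's method refines it to λ ≈ 46.0629. Check (Vieta): the three roots sum to 84, matching tr M = 84.
So the eigenvalues of A^T A are ≈ 0.279, 37.6581, 46.0629 (all ≥ 0, as they must be for A^T A). The largest is λ_max ≈ 46.0629, hence ||A||_2 = sqrt(λ_max) ≈ 6.787.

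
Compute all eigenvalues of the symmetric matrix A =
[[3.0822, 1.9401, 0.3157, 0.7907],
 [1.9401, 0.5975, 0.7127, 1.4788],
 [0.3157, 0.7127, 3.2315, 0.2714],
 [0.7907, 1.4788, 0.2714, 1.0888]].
sigma(A) ≈ {-1, 1, 3, 5}

A is real symmetric, so its spectrum consists of real eigenvalues. Expanding the characteristic polynomial of the displayed matrix gives
  det(λ I - A) = p(λ) = λ^4 + (-8)λ^3 + (14)λ^2 + (8)λ + (-15).
Solving p(λ) = 0 yields eigenvalues ≈ -1, 1, 3, 5. (A is shown rounded to 4 decimals, so these recover the underlying integer eigenvalues to within that precision.)
Verification: the trace of A = 8 equals the sum of eigenvalues 8, and det(A) ≈ -14.9995 matches the eigenvalue product -15.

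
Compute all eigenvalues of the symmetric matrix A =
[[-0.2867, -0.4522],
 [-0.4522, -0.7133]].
sigma(A) ≈ {-1, 0}

A is real symmetric, so its spectrum consists of real eigenvalues. Expanding the characteristic polynomial of the displayed matrix gives
  det(λ I - A) = p(λ) = λ^2 + (1)λ + (0).
Solving p(λ) = 0 yields eigenvalues ≈ -1, 0. (A is shown rounded to 4 decimals, so these recover the underlying integer eigenvalues to within that precision.)
Verification: the trace of A = -1 equals the sum of eigenvalues -1, and det(A) ≈ 0.0000 matches the eigenvalue product 0.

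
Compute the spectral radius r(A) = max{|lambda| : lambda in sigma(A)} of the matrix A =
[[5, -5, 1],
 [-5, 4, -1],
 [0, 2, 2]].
r(A) ≈ 9.2644

The eigenvalues of A are the roots of its characteristic polynomial. With M = A (coefficients from the trace, the sum of principal 2x2 minors, and det A):
  p(λ) = det(λ I - M) = λ^3 - 11λ^2 + 15λ + 10.
No integer candidate from the rational root theorem (±divisors of 10) is a root, so the roots are irrational. The cubic discriminant is Δ = 34565 > 0, so there are three distinct real roots. p(-1) = -17 and p(0) = 10 have opposite signs, so a root lies in (-1, 0); Newton's method refines it to λ ≈ -0.4859. p(2) = 4 and p(3) = -17 have opposite signs, so a root lies in (2, 3); Newton's method refines it to λ ≈ 2.2215. p(9) = -17 and p(10) = 60 have opposite signs, so a root lies in (9, 10); Newton's method refines it to λ ≈ 9.2644. Check (Vieta): the three roots sum to 11, matching tr M = 11.
Thus the eigenvalues (to 4 decimals) are -0.4859 (modulus 0.4859); 2.2215 (modulus 2.2215); 9.2644 (modulus 9.2644). The spectral radius is the largest modulus: r(A) ≈ 9.2644. (Cross-check: r(A) ≤ ||A||_2 ≈ 9.6889; equality holds whenever A is normal, though it can also hold for some non-normal A.)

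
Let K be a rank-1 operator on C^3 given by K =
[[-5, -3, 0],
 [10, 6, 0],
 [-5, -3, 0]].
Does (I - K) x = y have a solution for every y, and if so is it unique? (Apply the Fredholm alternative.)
(I - K) is singular (det(I - K) = 0, i.e. 1 ∈ sigma(K)). (I - K) x = y is solvable iff y ⊥ ker((I - K)^*) = span{(-5, -3, 0)}, i.e. iff -5y_1 - 3y_2 = 0. When solvable, the solutions are x = y + c·(1, -2, 1), c arbitrary (ker(I - K) = span{(1, -2, 1)}, dimension 1).

K has rank 1, so it is an outer product K = u v^T: every row of K is a multiple of one row vector. Reading off the entries, u = (1, -2, 1) and v = (-5, -3, 0) (row i of K equals u_i·v^T). A rank-one matrix u v^T satisfies K u = u (v·u) and kills the (2)-dimensional subspace v^⊥, so its characteristic polynomial is lambda^2 (lambda - v·u) with v·u = tr K = 1. Hence the eigenvalues of I - K are 1 (multiplicity 2) and 1 - (1) = 0, so det(I - K) = 0. (Direct check: I - K =
[[6, 3, 0],
 [-10, -5, 0],
 [5, 3, 1]]
has determinant 0.) So 1 is an eigenvalue of K and (I - K) is not invertible. The finite-dimensional Fredholm alternative says: either (I - K) is invertible, or ker(I - K) ≠ {0} and then range(I - K) = ker((I - K)^*)^⊥, with dim ker(I - K) = dim ker((I - K)^*). We are in the second case, so we need both kernels. Kernel of I - K: (I - K) u = u - u (v·u) = u - u = 0, so ker(I - K) = span{u} = span{(1, -2, 1)} (it is exactly 1-dimensional because rank(I - K) = 2). Kernel of the adjoint: K is real, so (I - K)^* = I - K^T = I - v u^T, and (I - v u^T) v = v - v (u·v) = 0; hence ker((I - K)^*) = span{v} = span{(-5, -3, 0)}. Therefore (I - K) x = y is solvable iff <y, v> = 0, i.e. iff -5y_1 - 3y_2 = 0. When this holds, K y = u (v·y) = 0, so (I - K) y = y and x = y is a particular solution; the full solution set is the line x = y + c·u = y + c·(1, -2, 1), c ∈ C.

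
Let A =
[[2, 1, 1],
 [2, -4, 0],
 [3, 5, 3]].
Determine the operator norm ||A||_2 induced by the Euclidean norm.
||A||_2 ≈ 7.286 (= sqrt(largest eigenvalue of A^T A))

||A||_2 = sigma_max(A) = sqrt(lambda_max(A^T A)). Form the symmetric matrix M = A^T A =
[[17, 9, 11],
 [9, 42, 16],
 [11, 16, 10]].
Its characteristic polynomial (trace, sum of principal 2x2 minors, determinant of M give the coefficients) is
  p(λ) = det(λ I - M) = λ^3 - 69λ^2 + 846λ - 64.
No integer candidate from the rational root theorem (±divisors of 64) is a root, so the roots are irrational. The cubic discriminant is Δ = 968578884 > 0, so there are three distinct real roots. p(0) = -64 and p(1) = 714 have opposite signs, so a root lies in (0, 1); Newton's method refines it to λ ≈ 0.0761. p(15) = 476 and p(16) = -96 have opposite signs, so a root lies in (15, 16); Newton's method refines it to λ ≈ 15.8374. p(53) = -170 and p(54) = 1880 have opposite signs, so a root lies in (53, 54); Newton's method refines it to λ ≈ 53.0864. Check (Vieta): the three roots sum to 69, matching tr M = 69.
So the eigenvalues of A^T A are ≈ 0.0761, 15.8374, 53.0864 (all ≥ 0, as they must be for A^T A). The largest is λ_max ≈ 53.0864, hence ||A||_2 = sqrt(λ_max) ≈ 7.286.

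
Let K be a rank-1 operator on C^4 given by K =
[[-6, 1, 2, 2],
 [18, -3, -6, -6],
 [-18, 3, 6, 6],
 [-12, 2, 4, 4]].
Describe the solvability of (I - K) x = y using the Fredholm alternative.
(I - K) is singular (det(I - K) = 0, i.e. 1 ∈ sigma(K)). (I - K) x = y is solvable iff y ⊥ ker((I - K)^*) = span{(-6, 1, 2, 2)}, i.e. iff -6y_1 + y_2 + 2y_3 + 2y_4 = 0. When solvable, the solutions are x = y + c·(1, -3, 3, 2), c arbitrary (ker(I - K) = span{(1, -3, 3, 2)}, dimension 1).

K has rank 1, so it is an outer product K = u v^T: every row of K is a multiple of one row vector. Reading off the entries, u = (1, -3, 3, 2) and v = (-6, 1, 2, 2) (row i of K equals u_i·v^T). A rank-one matrix u v^T satisfies K u = u (v·u) and kills the (3)-dimensional subspace v^⊥, so its characteristic polynomial is lambda^3 (lambda - v·u) with v·u = tr K = 1. Hence the eigenvalues of I - K are 1 (multiplicity 3) and 1 - (1) = 0, so det(I - K) = 0. (Direct check: I - K =
[[7, -1, -2, -2],
 [-18, 4, 6, 6],
 [18, -3, -5, -6],
 [12, -2, -4, -3]]
has determinant 0.) So 1 is an eigenvalue of K and (I - K) is not invertible. The finite-dimensional Fredholm alternative says: either (I - K) is invertible, or ker(I - K) ≠ {0} and then range(I - K) = ker((I - K)^*)^⊥, with dim ker(I - K) = dim ker((I - K)^*). We are in the second case, so we need both kernels. Kernel of I - K: (I - K) u = u - u (v·u) = u - u = 0, so ker(I - K) = span{u} = span{(1, -3, 3, 2)} (it is exactly 1-dimensional because rank(I - K) = 3). Kernel of the adjoint: K is real, so (I - K)^* = I - K^T = I - v u^T, and (I - v u^T) v = v - v (u·v) = 0; hence ker((I - K)^*) = span{v} = span{(-6, 1, 2, 2)}. Therefore (I - K) x = y is solvable iff <y, v> = 0, i.e. iff -6y_1 + y_2 + 2y_3 + 2y_4 = 0. When this holds, K y = u (v·y) = 0, so (I - K) y = y and x = y is a particular solution; the full solution set is the line x = y + c·u = y + c·(1, -3, 3, 2), c ∈ C.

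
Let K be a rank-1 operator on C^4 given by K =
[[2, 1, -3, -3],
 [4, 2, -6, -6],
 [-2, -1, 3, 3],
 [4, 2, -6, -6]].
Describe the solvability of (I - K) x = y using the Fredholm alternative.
(I - K) is singular (det(I - K) = 0, i.e. 1 ∈ sigma(K)). (I - K) x = y is solvable iff y ⊥ ker((I - K)^*) = span{(2, 1, -3, -3)}, i.e. iff 2y_1 + y_2 - 3y_3 - 3y_4 = 0. When solvable, the solutions are x = y + c·(1, 2, -1, 2), c arbitrary (ker(I - K) = span{(1, 2, -1, 2)}, dimension 1).

K has rank 1, so it is an outer product K = u v^T: every row of K is a multiple of one row vector. Reading off the entries, u = (1, 2, -1, 2) and v = (2, 1, -3, -3) (row i of K equals u_i·v^T). A rank-one matrix u v^T satisfies K u = u (v·u) and kills the (3)-dimensional subspace v^⊥, so its characteristic polynomial is lambda^3 (lambda - v·u) with v·u = tr K = 1. Hence the eigenvalues of I - K are 1 (multiplicity 3) and 1 - (1) = 0, so det(I - K) = 0. (Direct check: I - K =
[[-1, -1, 3, 3],
 [-4, -1, 6, 6],
 [2, 1, -2, -3],
 [-4, -2, 6, 7]]
has determinant 0.) So 1 is an eigenvalue of K and (I - K) is not invertible. The finite-dimensional Fredholm alternative says: either (I - K) is invertible, or ker(I - K) ≠ {0} and then range(I - K) = ker((I - K)^*)^⊥, with dim ker(I - K) = dim ker((I - K)^*). We are in the second case, so we need both kernels. Kernel of I - K: (I - K) u = u - u (v·u) = u - u = 0, so ker(I - K) = span{u} = span{(1, 2, -1, 2)} (it is exactly 1-dimensional because rank(I - K) = 3). Kernel of the adjoint: K is real, so (I - K)^* = I - K^T = I - v u^T, and (I - v u^T) v = v - v (u·v) = 0; hence ker((I - K)^*) = span{v} = span{(2, 1, -3, -3)}. Therefore (I - K) x = y is solvable iff <y, v> = 0, i.e. iff 2y_1 + y_2 - 3y_3 - 3y_4 = 0. When this holds, K y = u (v·y) = 0, so (I - K) y = y and x = y is a particular solution; the full solution set is the line x = y + c·u = y + c·(1, 2, -1, 2), c ∈ C.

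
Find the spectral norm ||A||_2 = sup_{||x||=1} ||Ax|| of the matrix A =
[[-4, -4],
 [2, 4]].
||A||_2 = sqrt((52 + sqrt(2448))/2) ≈ 7.1231 (= sqrt(largest eigenvalue of A^T A))

||A||_2 = sigma_max(A) = sqrt(lambda_max(A^T A)). Form the symmetric matrix M = A^T A =
[[20, 24],
 [24, 32]].
Its characteristic polynomial (trace, determinant of M give the coefficients) is
  p(λ) = det(λ I - M) = λ^2 - 52λ + 64.
For λ^2 - 52λ + 64 the discriminant is 2448. It is nonnegative but not a perfect square, so the roots are real and irrational: λ = (52 ± sqrt(2448))/2 ≈ 50.7386, 1.2614.
So the eigenvalues of A^T A are ≈ 1.2614, 50.7386 (all ≥ 0, as they must be for A^T A). The largest is λ_max = (52 + sqrt(2448))/2 ≈ 50.7386, hence ||A||_2 = sqrt(λ_max) = sqrt((52 + sqrt(2448))/2) ≈ 7.1231.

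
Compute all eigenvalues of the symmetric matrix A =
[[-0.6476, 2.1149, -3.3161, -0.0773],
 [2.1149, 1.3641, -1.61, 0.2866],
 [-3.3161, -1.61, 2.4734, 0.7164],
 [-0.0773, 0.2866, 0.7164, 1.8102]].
sigma(A) ≈ {-3, 0, 2, 6}

A is real symmetric, so its spectrum consists of real eigenvalues. Expanding the characteristic polynomial of the displayed matrix gives
  det(λ I - A) = p(λ) = λ^4 + (-5)λ^3 + (-12)λ^2 + (36.0012)λ + (-0.0017).
Solving p(λ) = 0 yields eigenvalues ≈ -3, 0, 2, 6. (A is shown rounded to 4 decimals, so these recover the underlying integer eigenvalues to within that precision.)
Verification: the trace of A = 5 equals the sum of eigenvalues 5, and det(A) ≈ -0.0017 matches the eigenvalue product 0.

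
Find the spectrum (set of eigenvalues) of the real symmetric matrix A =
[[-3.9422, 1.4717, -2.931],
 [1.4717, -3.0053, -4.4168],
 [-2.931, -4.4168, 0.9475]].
sigma(A) ≈ {-6, -5, 5}

A is real symmetric, so its spectrum consists of real eigenvalues. Expanding the characteristic polynomial of the displayed matrix gives
  det(λ I - A) = p(λ) = λ^3 + (6)λ^2 + (-25)λ + (-150).
Solving p(λ) = 0 yields eigenvalues ≈ -6, -5, 5. (A is shown rounded to 4 decimals, so these recover the underlying integer eigenvalues to within that precision.)
Verification: the trace of A = -6 equals the sum of eigenvalues -6, and det(A) ≈ 150.0002 matches the eigenvalue product 150.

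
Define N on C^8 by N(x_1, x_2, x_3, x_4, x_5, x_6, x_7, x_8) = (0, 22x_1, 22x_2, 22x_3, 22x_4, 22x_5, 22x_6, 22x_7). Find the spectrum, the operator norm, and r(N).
sigma(N) = {0}; ||N|| = 22; r(N) = 0. (N is nilpotent with N^8 = 0.)

On C^8, N is a strictly lower-triangular matrix with 22 on the subdiagonal and zeros elsewhere, so its characteristic polynomial is lambda^8 and every eigenvalue is 0: sigma(N) = {0}. For the operator norm, N e_i = 22e_{i+1} for i = 1, ..., 7 and N e_8 = 0, so the singular values of N are 22 (with multiplicity 7) and 0; hence ||N|| = 22. The spectral radius r(N) = max|lambda| = 0. Note ||N|| > r(N) — characteristic of non-normal nilpotent operators. Indeed N^8 = 0.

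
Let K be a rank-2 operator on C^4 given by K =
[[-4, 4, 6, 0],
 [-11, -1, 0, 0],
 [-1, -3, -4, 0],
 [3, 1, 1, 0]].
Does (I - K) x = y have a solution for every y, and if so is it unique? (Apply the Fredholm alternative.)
(I - K) is invertible (det(I - K) = 84 ≠ 0), so for every y in C^4 the equation (I - K) x = y has a unique solution.

K has rank 2 and factors as K = U V^T = u1 v1^T + u2 v2^T with u1 = (2, 1, -1, 0), v1 = (-2, 2, 3, 0), u2 = (0, 3, 1, -1), v2 = (-3, -1, -1, 0) (multiplying out reproduces the displayed K). The nonzero eigenvalues of U V^T coincide with those of the 2 x 2 matrix G = V^T U = [[v1·u1, v1·u2], [v2·u1, v2·u2]] = [[-5, 9], [-6, -4]], and by the Sylvester determinant identity det(I_4 - U V^T) = det(I_2 - V^T U) = det([[6, -9], [6, 5]]) = (6)(5) - (-9)(6) = 84. (Direct check: I - K =
[[5, -4, -6, 0],
 [11, 2, 0, 0],
 [1, 3, 5, 0],
 [-3, -1, -1, 1]]
has determinant 84.) The finite-dimensional Fredholm alternative says: either (I - K) is invertible, or ker(I - K) ≠ {0} and then range(I - K) = ker((I - K)^*)^⊥, with dim ker(I - K) = dim ker((I - K)^*). Since det(I - K) ≠ 0, 1 is not an eigenvalue of K and ker(I - K) = {0}, so we are in the first case: for every y there is a unique x = (I - K)^(-1) y. (Explicitly, by the Woodbury identity, (I - U V^T)^(-1) = I + U (I_2 - G)^(-1) V^T.)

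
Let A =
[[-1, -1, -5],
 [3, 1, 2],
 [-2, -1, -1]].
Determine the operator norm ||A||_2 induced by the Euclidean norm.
||A||_2 ≈ 6.3189 (= sqrt(largest eigenvalue of A^T A))

||A||_2 = sigma_max(A) = sqrt(lambda_max(A^T A)). Form the symmetric matrix M = A^T A =
[[14, 6, 13],
 [6, 3, 8],
 [13, 8, 30]].
Its characteristic polynomial (trace, sum of principal 2x2 minors, determinant of M give the coefficients) is
  p(λ) = det(λ I - M) = λ^3 - 47λ^2 + 283λ - 25.
No integer candidate from the rational root theorem (±divisors of 25) is a root, so the roots are irrational. The cubic discriminant is Δ = 81842128 > 0, so there are three distinct real roots. p(0) = -25 and p(1) = 212 have opposite signs, so a root lies in (0, 1); Newton's method refines it to λ ≈ 0.0897. p(6) = 197 and p(7) = -4 have opposite signs, so a root lies in (6, 7); Newton's method refines it to λ ≈ 6.9824. p(39) = -1156 and p(40) = 95 have opposite signs, so a root lies in (39, 40); Newton's method refines it to λ ≈ 39.9279. Check (Vieta): the three roots sum to 47, matching tr M = 47.
So the eigenvalues of A^T A are ≈ 0.0897, 6.9824, 39.9279 (all ≥ 0, as they must be for A^T A). The largest is λ_max ≈ 39.9279, hence ||A||_2 = sqrt(λ_max) ≈ 6.3189.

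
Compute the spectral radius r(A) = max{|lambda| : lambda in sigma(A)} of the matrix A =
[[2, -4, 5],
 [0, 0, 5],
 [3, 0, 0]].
r(A) ≈ 4.4342

The eigenvalues of A are the roots of its characteristic polynomial. With M = A (coefficients from the trace, the sum of principal 2x2 minors, and det A):
  p(λ) = det(λ I - M) = λ^3 - 2λ^2 - 15λ + 60.
No integer candidate from the rational root theorem (±divisors of 60) is a root, so the roots are irrational. The cubic discriminant is Δ = -48480 < 0, so there is one real root and a complex-conjugate pair. p(-5) = -40 and p(-4) = 24 have opposite signs, so a root lies in (-5, -4); Newton's method refines it to λ ≈ -4.4342. Dividing out (λ - (-4.4342)) leaves approximately λ^2 - 6.4342λ + 13.531. For λ^2 - 6.4342λ + 13.531 the discriminant is -12.7246. It is negative, so the remaining roots are the complex-conjugate pair λ ≈ 3.2171 ± 1.7836i. Their product equals the constant term, so |λ|^2 ≈ 13.531 and |λ| ≈ 3.6785.
Thus the eigenvalues (to 4 decimals) are -4.4342 (modulus 4.4342); 3.2171 ± 1.7836i (modulus 3.6785). The spectral radius is the largest modulus: r(A) ≈ 4.4342. (Cross-check: r(A) ≤ ||A||_2 ≈ 7.8987; equality holds whenever A is normal, though it can also hold for some non-normal A.)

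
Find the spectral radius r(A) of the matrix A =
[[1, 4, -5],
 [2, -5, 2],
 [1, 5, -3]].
r(A) ≈ 8.2791

The eigenvalues of A are the roots of its characteristic polynomial. With M = A (coefficients from the trace, the sum of principal 2x2 minors, and det A):
  p(λ) = det(λ I - M) = λ^3 + 7λ^2 - 6λ + 38.
No integer candidate from the rational root theorem (±divisors of 38) is a root, so the roots are irrational. The cubic discriminant is Δ = -117224 < 0, so there is one real root and a complex-conjugate pair. p(-9) = -70 and p(-8) = 22 have opposite signs, so a root lies in (-9, -8); Newton's method refines it to λ ≈ -8.2791. Dividing out (λ - (-8.2791)) leaves approximately λ^2 - 1.2791λ + 4.5899. For λ^2 - 1.2791λ + 4.5899 the discriminant is -16.7234. It is negative, so the remaining roots are the complex-conjugate pair λ ≈ 0.6396 ± 2.0447i. Their product equals the constant term, so |λ|^2 ≈ 4.5899 and |λ| ≈ 2.1424.
Thus the eigenvalues (to 4 decimals) are -8.2791 (modulus 8.2791); 0.6396 ± 2.0447i (modulus 2.1424). The spectral radius is the largest modulus: r(A) ≈ 8.2791. (Cross-check: r(A) ≤ ||A||_2 ≈ 9.9576; equality holds whenever A is normal, though it can also hold for some non-normal A.)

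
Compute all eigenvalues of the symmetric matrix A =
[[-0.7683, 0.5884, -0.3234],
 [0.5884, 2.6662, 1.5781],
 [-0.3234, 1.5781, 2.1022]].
sigma(A) ≈ {-1, 1, 4}

A is real symmetric, so its spectrum consists of real eigenvalues. Expanding the characteristic polynomial of the displayed matrix gives
  det(λ I - A) = p(λ) = λ^3 + (-4)λ^2 + (-1)λ + (4).
Solving p(λ) = 0 yields eigenvalues ≈ -1, 1, 4. (A is shown rounded to 4 decimals, so these recover the underlying integer eigenvalues to within that precision.)
Verification: the trace of A = 4 equals the sum of eigenvalues 4, and det(A) ≈ -4.0001 matches the eigenvalue product -4.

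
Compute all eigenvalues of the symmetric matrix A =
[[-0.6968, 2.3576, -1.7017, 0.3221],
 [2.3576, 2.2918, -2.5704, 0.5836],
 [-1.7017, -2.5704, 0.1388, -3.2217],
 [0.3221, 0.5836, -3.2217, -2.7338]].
sigma(A) ≈ {-5, -2, 0, 6}

A is real symmetric, so its spectrum consists of real eigenvalues. Expanding the characteristic polynomial of the displayed matrix gives
  det(λ I - A) = p(λ) = λ^4 + (1)λ^3 + (-32)λ^2 + (-60)λ + (0.0014).
Solving p(λ) = 0 yields eigenvalues ≈ -5, -2, 0, 6. (A is shown rounded to 4 decimals, so these recover the underlying integer eigenvalues to within that precision.)
Verification: the trace of A = -1 equals the sum of eigenvalues -1, and det(A) ≈ 0.0014 matches the eigenvalue product 0.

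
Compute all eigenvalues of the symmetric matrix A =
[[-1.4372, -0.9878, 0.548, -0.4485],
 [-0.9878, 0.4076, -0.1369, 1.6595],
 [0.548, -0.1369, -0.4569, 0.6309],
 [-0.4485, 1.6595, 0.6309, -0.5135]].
sigma(A) ≈ {-2, 0, 2} (-2 with multiplicity 2)

A is real symmetric, so its spectrum consists of real eigenvalues. Expanding the characteristic polynomial of the displayed matrix gives
  det(λ I - A) = p(λ) = λ^4 + (2)λ^3 + (-4)λ^2 + (-8)λ + (0).
Solving p(λ) = 0 yields eigenvalues ≈ -2, -2, 0, 2. (A is shown rounded to 4 decimals, so these recover the underlying integer eigenvalues to within that precision.)
Verification: the trace of A = -2 equals the sum of eigenvalues -2, and det(A) ≈ 0.0001 matches the eigenvalue product 0.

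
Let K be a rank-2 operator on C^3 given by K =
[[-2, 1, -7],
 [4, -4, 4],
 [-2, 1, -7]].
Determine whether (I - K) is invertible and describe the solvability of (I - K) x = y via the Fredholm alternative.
(I - K) is invertible (det(I - K) = 42 ≠ 0), so for every y in C^3 the equation (I - K) x = y has a unique solution.

K has rank 2 and factors as K = U V^T = u1 v1^T + u2 v2^T with u1 = (1, 0, 1), v1 = (2, -3, -3), u2 = (2, -2, 2), v2 = (-2, 2, -2) (multiplying out reproduces the displayed K). The nonzero eigenvalues of U V^T coincide with those of the 2 x 2 matrix G = V^T U = [[v1·u1, v1·u2], [v2·u1, v2·u2]] = [[-1, 4], [-4, -12]], and by the Sylvester determinant identity det(I_3 - U V^T) = det(I_2 - V^T U) = det([[2, -4], [4, 13]]) = (2)(13) - (-4)(4) = 42. (Direct check: I - K =
[[3, -1, 7],
 [-4, 5, -4],
 [2, -1, 8]]
has determinant 42.) The finite-dimensional Fredholm alternative says: either (I - K) is invertible, or ker(I - K) ≠ {0} and then range(I - K) = ker((I - K)^*)^⊥, with dim ker(I - K) = dim ker((I - K)^*). Since det(I - K) ≠ 0, 1 is not an eigenvalue of K and ker(I - K) = {0}, so we are in the first case: for every y there is a unique x = (I - K)^(-1) y. (Explicitly, by the Woodbury identity, (I - U V^T)^(-1) = I + U (I_2 - G)^(-1) V^T.)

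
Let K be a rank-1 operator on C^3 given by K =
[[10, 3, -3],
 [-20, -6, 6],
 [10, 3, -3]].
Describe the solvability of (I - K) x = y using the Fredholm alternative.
(I - K) is singular (det(I - K) = 0, i.e. 1 ∈ sigma(K)). (I - K) x = y is solvable iff y ⊥ ker((I - K)^*) = span{(10, 3, -3)}, i.e. iff 10y_1 + 3y_2 - 3y_3 = 0. When solvable, the solutions are x = y + c·(1, -2, 1), c arbitrary (ker(I - K) = span{(1, -2, 1)}, dimension 1).

K has rank 1, so it is an outer product K = u v^T: every row of K is a multiple of one row vector. Reading off the entries, u = (1, -2, 1) and v = (10, 3, -3) (row i of K equals u_i·v^T). A rank-one matrix u v^T satisfies K u = u (v·u) and kills the (2)-dimensional subspace v^⊥, so its characteristic polynomial is lambda^2 (lambda - v·u) with v·u = tr K = 1. Hence the eigenvalues of I - K are 1 (multiplicity 2) and 1 - (1) = 0, so det(I - K) = 0. (Direct check: I - K =
[[-9, -3, 3],
 [20, 7, -6],
 [-10, -3, 4]]
has determinant 0.) So 1 is an eigenvalue of K and (I - K) is not invertible. The finite-dimensional Fredholm alternative says: either (I - K) is invertible, or ker(I - K) ≠ {0} and then range(I - K) = ker((I - K)^*)^⊥, with dim ker(I - K) = dim ker((I - K)^*). We are in the second case, so we need both kernels. Kernel of I - K: (I - K) u = u - u (v·u) = u - u = 0, so ker(I - K) = span{u} = span{(1, -2, 1)} (it is exactly 1-dimensional because rank(I - K) = 2). Kernel of the adjoint: K is real, so (I - K)^* = I - K^T = I - v u^T, and (I - v u^T) v = v - v (u·v) = 0; hence ker((I - K)^*) = span{v} = span{(10, 3, -3)}. Therefore (I - K) x = y is solvable iff <y, v> = 0, i.e. iff 10y_1 + 3y_2 - 3y_3 = 0. When this holds, K y = u (v·y) = 0, so (I - K) y = y and x = y is a particular solution; the full solution set is the line x = y + c·u = y + c·(1, -2, 1), c ∈ C.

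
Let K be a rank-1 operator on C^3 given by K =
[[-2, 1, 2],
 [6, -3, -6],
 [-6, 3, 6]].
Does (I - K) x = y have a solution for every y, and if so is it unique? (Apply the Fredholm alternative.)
(I - K) is singular (det(I - K) = 0, i.e. 1 ∈ sigma(K)). (I - K) x = y is solvable iff y ⊥ ker((I - K)^*) = span{(-2, 1, 2)}, i.e. iff -2y_1 + y_2 + 2y_3 = 0. When solvable, the solutions are x = y + c·(1, -3, 3), c arbitrary (ker(I - K) = span{(1, -3, 3)}, dimension 1).

K has rank 1, so it is an outer product K = u v^T: every row of K is a multiple of one row vector. Reading off the entries, u = (1, -3, 3) and v = (-2, 1, 2) (row i of K equals u_i·v^T). A rank-one matrix u v^T satisfies K u = u (v·u) and kills the (2)-dimensional subspace v^⊥, so its characteristic polynomial is lambda^2 (lambda - v·u) with v·u = tr K = 1. Hence the eigenvalues of I - K are 1 (multiplicity 2) and 1 - (1) = 0, so det(I - K) = 0. (Direct check: I - K =
[[3, -1, -2],
 [-6, 4, 6],
 [6, -3, -5]]
has determinant 0.) So 1 is an eigenvalue of K and (I - K) is not invertible. The finite-dimensional Fredholm alternative says: either (I - K) is invertible, or ker(I - K) ≠ {0} and then range(I - K) = ker((I - K)^*)^⊥, with dim ker(I - K) = dim ker((I - K)^*). We are in the second case, so we need both kernels. Kernel of I - K: (I - K) u = u - u (v·u) = u - u = 0, so ker(I - K) = span{u} = span{(1, -3, 3)} (it is exactly 1-dimensional because rank(I - K) = 2). Kernel of the adjoint: K is real, so (I - K)^* = I - K^T = I - v u^T, and (I - v u^T) v = v - v (u·v) = 0; hence ker((I - K)^*) = span{v} = span{(-2, 1, 2)}. Therefore (I - K) x = y is solvable iff <y, v> = 0, i.e. iff -2y_1 + y_2 + 2y_3 = 0. When this holds, K y = u (v·y) = 0, so (I - K) y = y and x = y is a particular solution; the full solution set is the line x = y + c·u = y + c·(1, -3, 3), c ∈ C.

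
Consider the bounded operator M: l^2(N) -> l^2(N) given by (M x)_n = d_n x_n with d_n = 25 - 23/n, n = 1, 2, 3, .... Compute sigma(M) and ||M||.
sigma(M) = {25 - 23/n : n ≥ 1} ∪ {25}; ||M|| = 25

A bounded diagonal operator on l^2 with diagonal entries d_n has spectrum equal to the closure of {d_n : n ≥ 1}: every d_n is an eigenvalue (with eigenvector e_n), so {d_n} ⊂ sigma(M); the spectrum is closed, so its closure is too; and for lambda not in the closure, (M - lambda I) has bounded inverse (the diagonal entries 1/(d_n - lambda) are bounded). For our sequence d_n = 25 - 23/n, n = 1, 2, 3, ...:
  - {d_n} = {25 - 23/n : n ≥ 1}; the only limit point is 25
  - closure = {25 - 23/n : n ≥ 1} ∪ {25}
For the norm: a diagonal operator has ||M|| = sup_n |d_n|. Here d_n = 25 - 23/n increases monotonically from d_1 = 2 toward 25, with all terms in [2, 25); so sup_n |d_n| = 25 (the supremum is the limit, not attained). So ||M|| = 25.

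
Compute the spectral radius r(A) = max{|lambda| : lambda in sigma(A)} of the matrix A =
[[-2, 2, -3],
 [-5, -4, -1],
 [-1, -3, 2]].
r(A) ≈ 2.7793

The eigenvalues of A are the roots of its characteristic polynomial. With M = A (coefficients from the trace, the sum of principal 2x2 minors, and det A):
  p(λ) = det(λ I - M) = λ^3 + 4λ^2 - 11.
No integer candidate from the rational root theorem (±divisors of 11) is a root, so the roots are irrational. The cubic discriminant is Δ = -451 < 0, so there is one real root and a complex-conjugate pair. p(1) = -6 and p(2) = 13 have opposite signs, so a root lies in (1, 2); Newton's method refines it to λ ≈ 1.4241. Dividing out (λ - (1.4241)) leaves approximately λ^2 + 5.4241λ + 7.7243. For λ^2 + 5.4241λ + 7.7243 the discriminant is -1.4766. It is negative, so the remaining roots are the complex-conjugate pair λ ≈ -2.712 ± 0.6076i. Their product equals the constant term, so |λ|^2 ≈ 7.7243 and |λ| ≈ 2.7793.
Thus the eigenvalues (to 4 decimals) are 1.4241 (modulus 1.4241); -2.712 ± 0.6076i (modulus 2.7793). The spectral radius is the largest modulus: r(A) ≈ 2.7793. (Cross-check: r(A) ≤ ||A||_2 ≈ 6.9664; equality holds whenever A is normal, though it can also hold for some non-normal A.)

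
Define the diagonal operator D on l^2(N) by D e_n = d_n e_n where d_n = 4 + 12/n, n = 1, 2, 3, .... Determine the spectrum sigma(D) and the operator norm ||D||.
sigma(D) = {4 + 12/n : n ≥ 1} ∪ {4}; ||D|| = 16

A bounded diagonal operator on l^2 with diagonal entries d_n has spectrum equal to the closure of {d_n : n ≥ 1}: every d_n is an eigenvalue (with eigenvector e_n), so {d_n} ⊂ sigma(D); the spectrum is closed, so its closure is too; and for lambda not in the closure, (D - lambda I) has bounded inverse (the diagonal entries 1/(d_n - lambda) are bounded). For our sequence d_n = 4 + 12/n, n = 1, 2, 3, ...:
  - {d_n} = {4 + 12/n : n ≥ 1}; the only limit point is 4
  - closure = {4 + 12/n : n ≥ 1} ∪ {4}
For the norm: a diagonal operator has ||D|| = sup_n |d_n|. Here d_n = 4 + 12/n is positive and decreasing, so sup_n |d_n| = d_1 = 4 + 12 = 16. So ||D|| = 16.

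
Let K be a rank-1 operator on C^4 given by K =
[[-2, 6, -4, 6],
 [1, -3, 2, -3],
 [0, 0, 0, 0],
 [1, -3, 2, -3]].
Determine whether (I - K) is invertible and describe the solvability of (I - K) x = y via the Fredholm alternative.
(I - K) is invertible (det(I - K) = 9 ≠ 0), so for every y in C^4 the equation (I - K) x = y has a unique solution.

K has rank 1, so it is an outer product K = u v^T: every row of K is a multiple of one row vector. Reading off the entries, u = (-2, 1, 0, 1) and v = (1, -3, 2, -3) (row i of K equals u_i·v^T). A rank-one matrix u v^T satisfies K u = u (v·u) and kills the (3)-dimensional subspace v^⊥, so its characteristic polynomial is lambda^3 (lambda - v·u) with v·u = tr K = -8. Hence the eigenvalues of I - K are 1 (multiplicity 3) and 1 - (-8) = 9, so det(I - K) = 9. (Direct check: I - K =
[[3, -6, 4, -6],
 [-1, 4, -2, 3],
 [0, 0, 1, 0],
 [-1, 3, -2, 4]]
has determinant 9.) The finite-dimensional Fredholm alternative says: either (I - K) is invertible, or ker(I - K) ≠ {0} and then range(I - K) = ker((I - K)^*)^⊥, with dim ker(I - K) = dim ker((I - K)^*). Since det(I - K) ≠ 0, 1 is not an eigenvalue of K and ker(I - K) = {0}, so we are in the first case: for every y there is a unique x = (I - K)^(-1) y. Explicitly, by the Sherman–Morrison formula, (I - u v^T)^(-1) = I + u v^T/(1 - v·u), i.e. (I - K)^(-1) = I + K/(9).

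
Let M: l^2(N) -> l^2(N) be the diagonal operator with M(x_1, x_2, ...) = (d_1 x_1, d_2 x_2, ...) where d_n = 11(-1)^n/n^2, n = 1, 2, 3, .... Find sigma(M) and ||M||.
sigma(M) = {11(-1)^n/n^2 : n ≥ 1} ∪ {0}; ||M|| = 11

A bounded diagonal operator on l^2 with diagonal entries d_n has spectrum equal to the closure of {d_n : n ≥ 1}: every d_n is an eigenvalue (with eigenvector e_n), so {d_n} ⊂ sigma(M); the spectrum is closed, so its closure is too; and for lambda not in the closure, (M - lambda I) has bounded inverse (the diagonal entries 1/(d_n - lambda) are bounded). For our sequence d_n = 11(-1)^n/n^2, n = 1, 2, 3, ...:
  - {d_n} = {11(-1)^n/n^2 : n ≥ 1}; the only limit point is 0
  - closure = {11(-1)^n/n^2 : n ≥ 1} ∪ {0}
For the norm: a diagonal operator has ||M|| = sup_n |d_n|. Here |d_n| = 11/n^2 is decreasing, so sup_n |d_n| = |d_1| = 11. So ||M|| = 11.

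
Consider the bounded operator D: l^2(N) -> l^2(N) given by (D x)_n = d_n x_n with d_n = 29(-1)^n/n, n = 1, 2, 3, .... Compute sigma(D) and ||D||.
sigma(D) = {29(-1)^n/n : n ≥ 1} ∪ {0}; ||D|| = 29

A bounded diagonal operator on l^2 with diagonal entries d_n has spectrum equal to the closure of {d_n : n ≥ 1}: every d_n is an eigenvalue (with eigenvector e_n), so {d_n} ⊂ sigma(D); the spectrum is closed, so its closure is too; and for lambda not in the closure, (D - lambda I) has bounded inverse (the diagonal entries 1/(d_n - lambda) are bounded). For our sequence d_n = 29(-1)^n/n, n = 1, 2, 3, ...:
  - {d_n} = {29(-1)^n/n : n ≥ 1}; the only limit point is 0
  - closure = {29(-1)^n/n : n ≥ 1} ∪ {0}
For the norm: a diagonal operator has ||D|| = sup_n |d_n|. Here |d_n| = 29/n is decreasing, so sup_n |d_n| = |d_1| = 29. So ||D|| = 29.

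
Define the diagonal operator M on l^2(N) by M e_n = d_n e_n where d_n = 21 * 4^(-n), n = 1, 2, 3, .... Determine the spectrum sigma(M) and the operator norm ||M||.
sigma(M) = {21 * 4^(-n) : n ≥ 1} ∪ {0}; ||M|| = 21/4

A bounded diagonal operator on l^2 with diagonal entries d_n has spectrum equal to the closure of {d_n : n ≥ 1}: every d_n is an eigenvalue (with eigenvector e_n), so {d_n} ⊂ sigma(M); the spectrum is closed, so its closure is too; and for lambda not in the closure, (M - lambda I) has bounded inverse (the diagonal entries 1/(d_n - lambda) are bounded). For our sequence d_n = 21 * 4^(-n), n = 1, 2, 3, ...:
  - {d_n} = {21 * 4^(-n) : n ≥ 1}; the only limit point is 0
  - closure = {21 * 4^(-n) : n ≥ 1} ∪ {0}
For the norm: a diagonal operator has ||M|| = sup_n |d_n|. Here d_n = 21 * 4^(-n) is positive and decreasing, so sup_n |d_n| = d_1 = 21/4. So ||M|| = 21/4.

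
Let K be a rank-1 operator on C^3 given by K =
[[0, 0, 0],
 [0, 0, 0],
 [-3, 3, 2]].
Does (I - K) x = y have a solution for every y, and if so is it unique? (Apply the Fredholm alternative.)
(I - K) is invertible (det(I - K) = -1 ≠ 0), so for every y in C^3 the equation (I - K) x = y has a unique solution.

K has rank 1, so it is an outer product K = u v^T: every row of K is a multiple of one row vector. Reading off the entries, u = (0, 0, 1) and v = (-3, 3, 2) (row i of K equals u_i·v^T). A rank-one matrix u v^T satisfies K u = u (v·u) and kills the (2)-dimensional subspace v^⊥, so its characteristic polynomial is lambda^2 (lambda - v·u) with v·u = tr K = 2. Hence the eigenvalues of I - K are 1 (multiplicity 2) and 1 - (2) = -1, so det(I - K) = -1. (Direct check: I - K =
[[1, 0, 0],
 [0, 1, 0],
 [3, -3, -1]]
has determinant -1.) The finite-dimensional Fredholm alternative says: either (I - K) is invertible, or ker(I - K) ≠ {0} and then range(I - K) = ker((I - K)^*)^⊥, with dim ker(I - K) = dim ker((I - K)^*). Since det(I - K) ≠ 0, 1 is not an eigenvalue of K and ker(I - K) = {0}, so we are in the first case: for every y there is a unique x = (I - K)^(-1) y. Explicitly, by the Sherman–Morrison formula, (I - u v^T)^(-1) = I + u v^T/(1 - v·u), i.e. (I - K)^(-1) = I - K.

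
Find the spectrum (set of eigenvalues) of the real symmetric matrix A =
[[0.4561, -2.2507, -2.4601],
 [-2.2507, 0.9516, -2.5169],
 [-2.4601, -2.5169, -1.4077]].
sigma(A) ≈ {-5, 2, 3}

A is real symmetric, so its spectrum consists of real eigenvalues. Expanding the characteristic polynomial of the displayed matrix gives
  det(λ I - A) = p(λ) = λ^3 + (0)λ^2 + (-19)λ + (30).
Solving p(λ) = 0 yields eigenvalues ≈ -5, 2, 3. (A is shown rounded to 4 decimals, so these recover the underlying integer eigenvalues to within that precision.)
Verification: the trace of A = 0 equals the sum of eigenvalues 0, and det(A) ≈ -30.0004 matches the eigenvalue product -30.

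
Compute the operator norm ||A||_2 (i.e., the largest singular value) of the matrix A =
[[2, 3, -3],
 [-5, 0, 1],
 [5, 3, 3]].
||A||_2 ≈ 7.997 (= sqrt(largest eigenvalue of A^T A))

||A||_2 = sigma_max(A) = sqrt(lambda_max(A^T A)). Form the symmetric matrix M = A^T A =
[[54, 21, 4],
 [21, 18, 0],
 [4, 0, 19]].
Its characteristic polynomial (trace, sum of principal 2x2 minors, determinant of M give the coefficients) is
  p(λ) = det(λ I - M) = λ^3 - 91λ^2 + 1883λ - 9801.
No integer candidate from the rational root theorem (±divisors of 9801) is a root, so the roots are irrational. The cubic discriminant is Δ = 748867904 > 0, so there are three distinct real roots. p(8) = -49 and p(9) = 504 have opposite signs, so a root lies in (8, 9); Newton's method refines it to λ ≈ 8.0798. p(18) = 441 and p(19) = -16 have opposite signs, so a root lies in (18, 19); Newton's method refines it to λ ≈ 18.9674. p(63) = -2304 and p(64) = 119 have opposite signs, so a root lies in (63, 64); Newton's method refines it to λ ≈ 63.9527. Check (Vieta): the three roots sum to 91, matching tr M = 91.
So the eigenvalues of A^T A are ≈ 8.0798, 18.9674, 63.9527 (all ≥ 0, as they must be for A^T A). The largest is λ_max ≈ 63.9527, hence ||A||_2 = sqrt(λ_max) ≈ 7.997.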